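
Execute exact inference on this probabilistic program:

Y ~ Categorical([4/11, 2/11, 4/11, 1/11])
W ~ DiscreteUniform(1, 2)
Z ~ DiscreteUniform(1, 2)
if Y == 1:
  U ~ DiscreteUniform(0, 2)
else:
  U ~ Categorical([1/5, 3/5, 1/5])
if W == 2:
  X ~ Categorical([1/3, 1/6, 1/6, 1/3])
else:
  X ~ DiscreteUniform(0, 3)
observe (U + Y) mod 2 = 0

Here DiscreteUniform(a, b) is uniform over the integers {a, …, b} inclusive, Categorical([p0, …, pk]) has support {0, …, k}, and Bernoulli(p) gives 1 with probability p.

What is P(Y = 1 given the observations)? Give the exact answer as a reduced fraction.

Enumerate traces; 96 have nonzero weight after conditioning:
  (Y=0, W=1, Z=1, U=0, X=0) weight 1/220
  (Y=0, W=1, Z=1, U=0, X=1) weight 1/220
  (Y=0, W=1, Z=1, U=0, X=2) weight 1/220
  (Y=0, W=1, Z=1, U=0, X=3) weight 1/220
  (Y=0, W=1, Z=1, U=2, X=0) weight 1/220
  (Y=0, W=1, Z=1, U=2, X=1) weight 1/220
  (Y=0, W=1, Z=1, U=2, X=2) weight 1/220
  (Y=0, W=1, Z=1, U=2, X=3) weight 1/220
  (Y=1, W=1, Z=1, U=1, X=0) weight 1/264
  (Y=2, W=1, Z=1, U=0, X=0) weight 1/220
  … 86 more
Group by Y:
  weight(Y=0) = 8/55
  weight(Y=1) = 2/33
  weight(Y=2) = 8/55
  weight(Y=3) = 3/55
Total weight = 8/55 + 2/33 + 8/55 + 3/55 = 67/165
P(Y=0 | obs) = 8/55 / 67/165 = 24/67
P(Y=1 | obs) = 2/33 / 67/165 = 10/67
P(Y=2 | obs) = 8/55 / 67/165 = 24/67
P(Y=3 | obs) = 3/55 / 67/165 = 9/67

P(Y = 1 | obs) = 10/67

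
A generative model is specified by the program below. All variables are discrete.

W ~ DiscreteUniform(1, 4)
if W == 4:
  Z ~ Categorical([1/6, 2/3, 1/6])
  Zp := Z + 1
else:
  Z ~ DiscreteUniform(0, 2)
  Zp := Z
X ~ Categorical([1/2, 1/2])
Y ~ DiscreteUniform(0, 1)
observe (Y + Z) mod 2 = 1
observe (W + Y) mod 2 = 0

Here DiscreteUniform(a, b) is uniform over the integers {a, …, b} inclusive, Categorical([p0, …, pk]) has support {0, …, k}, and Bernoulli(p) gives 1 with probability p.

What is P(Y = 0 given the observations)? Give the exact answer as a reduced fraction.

P(Y = 0 | obs) = 3/7

Enumerate traces; 12 have nonzero weight after conditioning:
  (W=1, Z=0, X=0, Y=1) weight 1/48
  (W=1, Z=0, X=1, Y=1) weight 1/48
  (W=1, Z=2, X=0, Y=1) weight 1/48
  (W=1, Z=2, X=1, Y=1) weight 1/48
  (W=2, Z=1, X=0, Y=0) weight 1/48
  (W=2, Z=1, X=1, Y=0) weight 1/48
  (W=3, Z=0, X=0, Y=1) weight 1/48
  (W=3, Z=0, X=1, Y=1) weight 1/48
  … 4 more
Group by Y:
  weight(Y=0) = 1/8
  weight(Y=1) = 1/6
Total weight = 1/8 + 1/6 = 7/24
P(Y=0 | obs) = 1/8 / 7/24 = 3/7
P(Y=1 | obs) = 1/6 / 7/24 = 4/7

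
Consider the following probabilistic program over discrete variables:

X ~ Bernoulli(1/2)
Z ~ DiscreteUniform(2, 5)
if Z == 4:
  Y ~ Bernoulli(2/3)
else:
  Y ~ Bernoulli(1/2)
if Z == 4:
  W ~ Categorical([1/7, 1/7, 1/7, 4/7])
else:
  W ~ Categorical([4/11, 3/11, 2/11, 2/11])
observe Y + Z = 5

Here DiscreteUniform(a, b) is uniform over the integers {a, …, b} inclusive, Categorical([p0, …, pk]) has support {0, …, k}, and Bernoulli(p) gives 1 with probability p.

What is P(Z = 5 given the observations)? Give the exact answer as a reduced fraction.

P(Z = 5 | obs) = 3/7

Enumerate traces; 16 have nonzero weight after conditioning:
  (X=0, Z=4, Y=1, W=0) weight 1/84
  (X=0, Z=4, Y=1, W=1) weight 1/84
  (X=0, Z=4, Y=1, W=2) weight 1/84
  (X=0, Z=4, Y=1, W=3) weight 1/21
  (X=0, Z=5, Y=0, W=0) weight 1/44
  (X=0, Z=5, Y=0, W=1) weight 3/176
  (X=0, Z=5, Y=0, W=2) weight 1/88
  (X=0, Z=5, Y=0, W=3) weight 1/88
  … 8 more
Group by Z:
  weight(Z=4) = 1/6
  weight(Z=5) = 1/8
Total weight = 1/6 + 1/8 = 7/24
P(Z=4 | obs) = 1/6 / 7/24 = 4/7
P(Z=5 | obs) = 1/8 / 7/24 = 3/7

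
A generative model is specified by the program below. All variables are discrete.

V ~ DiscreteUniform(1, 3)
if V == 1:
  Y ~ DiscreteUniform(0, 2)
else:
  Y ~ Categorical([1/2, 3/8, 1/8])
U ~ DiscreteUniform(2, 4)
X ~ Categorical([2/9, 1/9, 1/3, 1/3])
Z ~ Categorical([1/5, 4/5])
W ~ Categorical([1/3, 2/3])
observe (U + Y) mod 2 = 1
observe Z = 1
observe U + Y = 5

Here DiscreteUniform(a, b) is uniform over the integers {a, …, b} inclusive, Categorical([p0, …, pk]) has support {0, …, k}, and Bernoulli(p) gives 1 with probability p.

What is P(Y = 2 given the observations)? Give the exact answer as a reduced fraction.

Enumerate traces; 48 have nonzero weight after conditioning:
  (V=1, Y=1, U=4, X=0, Z=1, W=0) weight 8/3645
  (V=1, Y=1, U=4, X=0, Z=1, W=1) weight 16/3645
  (V=1, Y=1, U=4, X=1, Z=1, W=0) weight 4/3645
  (V=1, Y=1, U=4, X=1, Z=1, W=1) weight 8/3645
  (V=1, Y=1, U=4, X=2, Z=1, W=0) weight 4/1215
  (V=1, Y=1, U=4, X=2, Z=1, W=1) weight 8/1215
  (V=1, Y=1, U=4, X=3, Z=1, W=0) weight 4/1215
  (V=1, Y=1, U=4, X=3, Z=1, W=1) weight 8/1215
  (V=1, Y=2, U=3, X=0, Z=1, W=0) weight 8/3645
  … 39 more
Group by Y:
  weight(Y=1) = 13/135
  weight(Y=2) = 7/135
Total weight = 13/135 + 7/135 = 4/27
P(Y=1 | obs) = 13/135 / 4/27 = 13/20
P(Y=2 | obs) = 7/135 / 4/27 = 7/20

P(Y = 2 | obs) = 7/20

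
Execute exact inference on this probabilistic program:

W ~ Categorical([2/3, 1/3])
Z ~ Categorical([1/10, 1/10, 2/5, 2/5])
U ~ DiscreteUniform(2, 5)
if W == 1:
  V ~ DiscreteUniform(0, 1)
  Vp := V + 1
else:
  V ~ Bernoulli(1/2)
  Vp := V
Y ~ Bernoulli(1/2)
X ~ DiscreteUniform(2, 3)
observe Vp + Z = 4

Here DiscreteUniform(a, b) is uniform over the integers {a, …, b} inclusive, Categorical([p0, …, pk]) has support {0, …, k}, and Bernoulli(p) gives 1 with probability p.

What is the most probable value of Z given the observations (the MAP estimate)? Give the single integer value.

Enumerate traces; 48 have nonzero weight after conditioning:
  (W=0, Z=3, U=2, V=1, Y=0, X=2) weight 1/120
  (W=0, Z=3, U=2, V=1, Y=0, X=3) weight 1/120
  (W=0, Z=3, U=2, V=1, Y=1, X=2) weight 1/120
  (W=0, Z=3, U=2, V=1, Y=1, X=3) weight 1/120
  (W=0, Z=3, U=3, V=1, Y=0, X=2) weight 1/120
  (W=0, Z=3, U=3, V=1, Y=0, X=3) weight 1/120
  (W=0, Z=3, U=3, V=1, Y=1, X=2) weight 1/120
  (W=0, Z=3, U=3, V=1, Y=1, X=3) weight 1/120
  (W=1, Z=2, U=2, V=1, Y=0, X=2) weight 1/240
  … 39 more
Group by Z:
  weight(Z=2) = 1/15
  weight(Z=3) = 1/5
Total weight = 1/15 + 1/5 = 4/15
P(Z=2 | obs) = 1/15 / 4/15 = 1/4
P(Z=3 | obs) = 1/5 / 4/15 = 3/4
argmax = 3

argmax_v P(Z = v | obs) = 3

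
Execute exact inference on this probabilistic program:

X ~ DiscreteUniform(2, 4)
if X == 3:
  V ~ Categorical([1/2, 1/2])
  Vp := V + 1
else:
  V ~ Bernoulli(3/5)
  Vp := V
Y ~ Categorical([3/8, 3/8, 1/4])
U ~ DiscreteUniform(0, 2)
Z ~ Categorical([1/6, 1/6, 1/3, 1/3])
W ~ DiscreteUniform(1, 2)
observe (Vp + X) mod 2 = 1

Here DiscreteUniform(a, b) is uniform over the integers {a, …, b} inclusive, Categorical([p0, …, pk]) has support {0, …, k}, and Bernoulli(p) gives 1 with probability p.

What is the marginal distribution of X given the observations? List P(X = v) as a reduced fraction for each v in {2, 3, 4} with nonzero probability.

P(X=2) = 6/17, P(X=3) = 5/17, P(X=4) = 6/17

Enumerate traces; 216 have nonzero weight after conditioning:
  (X=2, V=1, Y=0, U=0, Z=0, W=1) weight 1/480
  (X=2, V=1, Y=0, U=0, Z=0, W=2) weight 1/480
  (X=2, V=1, Y=0, U=0, Z=1, W=1) weight 1/480
  (X=2, V=1, Y=0, U=0, Z=1, W=2) weight 1/480
  (X=2, V=1, Y=0, U=0, Z=2, W=1) weight 1/240
  (X=2, V=1, Y=0, U=0, Z=2, W=2) weight 1/240
  (X=2, V=1, Y=0, U=0, Z=3, W=1) weight 1/240
  (X=2, V=1, Y=0, U=0, Z=3, W=2) weight 1/240
  (X=3, V=1, Y=0, U=0, Z=0, W=1) weight 1/576
  (X=4, V=1, Y=0, U=0, Z=0, W=1) weight 1/480
  … 206 more
Group by X:
  weight(X=2) = 1/5
  weight(X=3) = 1/6
  weight(X=4) = 1/5
Total weight = 1/5 + 1/6 + 1/5 = 17/30
P(X=2 | obs) = 1/5 / 17/30 = 6/17
P(X=3 | obs) = 1/6 / 17/30 = 5/17
P(X=4 | obs) = 1/5 / 17/30 = 6/17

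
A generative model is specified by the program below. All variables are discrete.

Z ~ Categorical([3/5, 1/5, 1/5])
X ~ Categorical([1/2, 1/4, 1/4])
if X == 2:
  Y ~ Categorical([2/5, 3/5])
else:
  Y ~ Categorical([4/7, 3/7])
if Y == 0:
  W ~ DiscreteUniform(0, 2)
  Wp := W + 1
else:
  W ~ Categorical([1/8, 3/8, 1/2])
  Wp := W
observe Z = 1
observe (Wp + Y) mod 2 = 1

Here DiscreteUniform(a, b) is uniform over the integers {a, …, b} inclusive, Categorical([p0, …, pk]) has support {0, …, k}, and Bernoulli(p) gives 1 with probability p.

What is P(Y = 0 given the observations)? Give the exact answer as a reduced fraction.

P(Y = 0 | obs) = 592/1087

Enumerate traces; 12 have nonzero weight after conditioning:
  (Z=1, X=0, Y=0, W=0) weight 2/105
  (Z=1, X=0, Y=0, W=2) weight 2/105
  (Z=1, X=0, Y=1, W=0) weight 3/560
  (Z=1, X=0, Y=1, W=2) weight 3/140
  (Z=1, X=1, Y=0, W=0) weight 1/105
  (Z=1, X=1, Y=0, W=2) weight 1/105
  (Z=1, X=1, Y=1, W=0) weight 3/1120
  (Z=1, X=1, Y=1, W=2) weight 3/280
  … 4 more
Group by Y:
  weight(Y=0) = 37/525
  weight(Y=1) = 33/560
Total weight = 37/525 + 33/560 = 1087/8400
P(Y=0 | obs) = 37/525 / 1087/8400 = 592/1087
P(Y=1 | obs) = 33/560 / 1087/8400 = 495/1087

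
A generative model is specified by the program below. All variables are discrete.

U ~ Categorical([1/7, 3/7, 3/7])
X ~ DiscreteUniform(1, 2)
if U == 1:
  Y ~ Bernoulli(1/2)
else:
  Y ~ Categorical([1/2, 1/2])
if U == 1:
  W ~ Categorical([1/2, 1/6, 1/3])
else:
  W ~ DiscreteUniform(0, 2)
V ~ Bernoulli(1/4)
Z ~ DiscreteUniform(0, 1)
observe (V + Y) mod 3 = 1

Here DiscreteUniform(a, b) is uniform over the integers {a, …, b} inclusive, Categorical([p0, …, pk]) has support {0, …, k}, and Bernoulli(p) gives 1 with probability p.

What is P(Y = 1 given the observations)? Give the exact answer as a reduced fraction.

Enumerate traces; 72 have nonzero weight after conditioning:
  (U=0, X=1, Y=0, W=0, V=1, Z=0) weight 1/672
  (U=0, X=1, Y=0, W=0, V=1, Z=1) weight 1/672
  (U=0, X=1, Y=0, W=1, V=1, Z=0) weight 1/672
  (U=0, X=1, Y=0, W=1, V=1, Z=1) weight 1/672
  (U=0, X=1, Y=0, W=2, V=1, Z=0) weight 1/672
  (U=0, X=1, Y=0, W=2, V=1, Z=1) weight 1/672
  (U=0, X=1, Y=1, W=0, V=0, Z=0) weight 1/224
  (U=0, X=1, Y=1, W=0, V=0, Z=1) weight 1/224
  … 64 more
Group by Y:
  weight(Y=0) = 1/8
  weight(Y=1) = 3/8
Total weight = 1/8 + 3/8 = 1/2
P(Y=0 | obs) = 1/8 / 1/2 = 1/4
P(Y=1 | obs) = 3/8 / 1/2 = 3/4

P(Y = 1 | obs) = 3/4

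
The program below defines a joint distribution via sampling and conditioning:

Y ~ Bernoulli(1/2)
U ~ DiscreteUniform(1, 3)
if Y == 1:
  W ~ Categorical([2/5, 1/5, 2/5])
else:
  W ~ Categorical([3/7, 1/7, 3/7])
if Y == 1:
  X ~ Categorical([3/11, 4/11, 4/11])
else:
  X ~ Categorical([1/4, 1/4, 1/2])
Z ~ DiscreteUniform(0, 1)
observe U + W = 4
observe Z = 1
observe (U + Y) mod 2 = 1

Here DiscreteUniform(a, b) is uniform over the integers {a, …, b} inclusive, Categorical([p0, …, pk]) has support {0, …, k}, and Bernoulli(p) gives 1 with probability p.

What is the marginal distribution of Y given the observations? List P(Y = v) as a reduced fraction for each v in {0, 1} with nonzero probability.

P(Y=0) = 5/19, P(Y=1) = 14/19

Enumerate traces; 6 have nonzero weight after conditioning:
  (Y=0, U=3, W=1, X=0, Z=1) weight 1/336
  (Y=0, U=3, W=1, X=1, Z=1) weight 1/336
  (Y=0, U=3, W=1, X=2, Z=1) weight 1/168
  (Y=1, U=2, W=2, X=0, Z=1) weight 1/110
  (Y=1, U=2, W=2, X=1, Z=1) weight 2/165
  (Y=1, U=2, W=2, X=2, Z=1) weight 2/165
Group by Y:
  weight(Y=0) = 1/84
  weight(Y=1) = 1/30
Total weight = 1/84 + 1/30 = 19/420
P(Y=0 | obs) = 1/84 / 19/420 = 5/19
P(Y=1 | obs) = 1/30 / 19/420 = 14/19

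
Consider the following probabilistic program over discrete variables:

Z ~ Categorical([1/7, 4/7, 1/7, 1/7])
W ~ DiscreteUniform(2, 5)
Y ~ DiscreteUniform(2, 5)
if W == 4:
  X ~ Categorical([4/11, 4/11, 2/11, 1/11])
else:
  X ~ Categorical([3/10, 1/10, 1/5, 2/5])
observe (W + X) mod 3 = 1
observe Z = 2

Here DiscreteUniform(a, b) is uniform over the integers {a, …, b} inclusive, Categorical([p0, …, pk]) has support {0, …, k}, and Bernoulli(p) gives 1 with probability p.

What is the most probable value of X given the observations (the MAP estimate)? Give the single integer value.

argmax_v P(X = v | obs) = 2

Enumerate traces; 20 have nonzero weight after conditioning:
  (Z=2, W=2, Y=2, X=2) weight 1/560
  (Z=2, W=2, Y=3, X=2) weight 1/560
  (Z=2, W=2, Y=4, X=2) weight 1/560
  (Z=2, W=2, Y=5, X=2) weight 1/560
  (Z=2, W=3, Y=2, X=1) weight 1/1120
  (Z=2, W=3, Y=3, X=1) weight 1/1120
  (Z=2, W=3, Y=4, X=1) weight 1/1120
  (Z=2, W=3, Y=5, X=1) weight 1/1120
  (Z=2, W=4, Y=2, X=0) weight 1/308
  (Z=2, W=4, Y=2, X=3) weight 1/1232
  … 10 more
Group by X:
  weight(X=0) = 1/77
  weight(X=1) = 1/280
  weight(X=2) = 1/70
  weight(X=3) = 1/308
Total weight = 1/77 + 1/280 + 1/70 + 1/308 = 3/88
P(X=0 | obs) = 1/77 / 3/88 = 8/21
P(X=1 | obs) = 1/280 / 3/88 = 11/105
P(X=2 | obs) = 1/70 / 3/88 = 44/105
P(X=3 | obs) = 1/308 / 3/88 = 2/21
argmax = 2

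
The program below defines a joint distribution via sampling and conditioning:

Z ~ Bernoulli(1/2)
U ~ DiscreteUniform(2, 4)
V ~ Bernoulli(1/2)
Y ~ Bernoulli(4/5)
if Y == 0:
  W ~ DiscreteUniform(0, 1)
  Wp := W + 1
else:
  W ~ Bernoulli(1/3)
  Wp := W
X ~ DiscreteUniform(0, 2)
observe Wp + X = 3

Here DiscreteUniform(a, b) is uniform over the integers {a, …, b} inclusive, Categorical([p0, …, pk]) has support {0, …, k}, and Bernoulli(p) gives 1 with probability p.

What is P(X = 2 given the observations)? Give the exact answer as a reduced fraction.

Enumerate traces; 36 have nonzero weight after conditioning:
  (Z=0, U=2, V=0, Y=0, W=0, X=2) weight 1/360
  (Z=0, U=2, V=0, Y=0, W=1, X=1) weight 1/360
  (Z=0, U=2, V=0, Y=1, W=1, X=2) weight 1/135
  (Z=0, U=2, V=1, Y=0, W=0, X=2) weight 1/360
  (Z=0, U=2, V=1, Y=0, W=1, X=1) weight 1/360
  (Z=0, U=2, V=1, Y=1, W=1, X=2) weight 1/135
  (Z=0, U=3, V=0, Y=0, W=0, X=2) weight 1/360
  (Z=0, U=3, V=0, Y=0, W=1, X=1) weight 1/360
  … 28 more
Group by X:
  weight(X=1) = 1/30
  weight(X=2) = 11/90
Total weight = 1/30 + 11/90 = 7/45
P(X=1 | obs) = 1/30 / 7/45 = 3/14
P(X=2 | obs) = 11/90 / 7/45 = 11/14

P(X = 2 | obs) = 11/14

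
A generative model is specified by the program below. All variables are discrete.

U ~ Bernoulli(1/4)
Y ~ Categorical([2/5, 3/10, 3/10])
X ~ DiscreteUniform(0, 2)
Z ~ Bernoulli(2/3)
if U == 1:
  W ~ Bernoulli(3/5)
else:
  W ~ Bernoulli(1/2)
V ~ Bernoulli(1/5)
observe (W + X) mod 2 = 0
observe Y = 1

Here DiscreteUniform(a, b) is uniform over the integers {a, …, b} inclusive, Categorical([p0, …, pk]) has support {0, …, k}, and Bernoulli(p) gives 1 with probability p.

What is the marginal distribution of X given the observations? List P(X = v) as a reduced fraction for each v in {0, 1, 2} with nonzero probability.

P(X=0) = 19/59, P(X=1) = 21/59, P(X=2) = 19/59

Enumerate traces; 24 have nonzero weight after conditioning:
  (U=0, Y=1, X=0, Z=0, W=0, V=0) weight 1/100
  (U=0, Y=1, X=0, Z=0, W=0, V=1) weight 1/400
  (U=0, Y=1, X=0, Z=1, W=0, V=0) weight 1/50
  (U=0, Y=1, X=0, Z=1, W=0, V=1) weight 1/200
  (U=0, Y=1, X=1, Z=0, W=1, V=0) weight 1/100
  (U=0, Y=1, X=1, Z=0, W=1, V=1) weight 1/400
  (U=0, Y=1, X=1, Z=1, W=1, V=0) weight 1/50
  (U=0, Y=1, X=1, Z=1, W=1, V=1) weight 1/200
  (U=0, Y=1, X=2, Z=0, W=0, V=0) weight 1/100
  … 15 more
Group by X:
  weight(X=0) = 19/400
  weight(X=1) = 21/400
  weight(X=2) = 19/400
Total weight = 19/400 + 21/400 + 19/400 = 59/400
P(X=0 | obs) = 19/400 / 59/400 = 19/59
P(X=1 | obs) = 21/400 / 59/400 = 21/59
P(X=2 | obs) = 19/400 / 59/400 = 19/59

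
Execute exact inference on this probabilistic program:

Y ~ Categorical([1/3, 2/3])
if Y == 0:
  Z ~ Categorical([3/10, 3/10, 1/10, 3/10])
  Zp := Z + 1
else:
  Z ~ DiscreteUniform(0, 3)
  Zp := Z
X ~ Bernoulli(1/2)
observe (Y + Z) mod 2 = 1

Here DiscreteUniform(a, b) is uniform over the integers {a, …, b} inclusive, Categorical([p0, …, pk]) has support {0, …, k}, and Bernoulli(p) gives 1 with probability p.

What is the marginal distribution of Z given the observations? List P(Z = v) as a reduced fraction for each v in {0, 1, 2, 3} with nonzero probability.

Enumerate traces; 8 have nonzero weight after conditioning:
  (Y=0, Z=1, X=0) weight 1/20
  (Y=0, Z=1, X=1) weight 1/20
  (Y=0, Z=3, X=0) weight 1/20
  (Y=0, Z=3, X=1) weight 1/20
  (Y=1, Z=0, X=0) weight 1/12
  (Y=1, Z=0, X=1) weight 1/12
  (Y=1, Z=2, X=0) weight 1/12
  (Y=1, Z=2, X=1) weight 1/12
Group by Z:
  weight(Z=0) = 1/6
  weight(Z=1) = 1/10
  weight(Z=2) = 1/6
  weight(Z=3) = 1/10
Total weight = 1/6 + 1/10 + 1/6 + 1/10 = 8/15
P(Z=0 | obs) = 1/6 / 8/15 = 5/16
P(Z=1 | obs) = 1/10 / 8/15 = 3/16
P(Z=2 | obs) = 1/6 / 8/15 = 5/16
P(Z=3 | obs) = 1/10 / 8/15 = 3/16

P(Z=0) = 5/16, P(Z=1) = 3/16, P(Z=2) = 5/16, P(Z=3) = 3/16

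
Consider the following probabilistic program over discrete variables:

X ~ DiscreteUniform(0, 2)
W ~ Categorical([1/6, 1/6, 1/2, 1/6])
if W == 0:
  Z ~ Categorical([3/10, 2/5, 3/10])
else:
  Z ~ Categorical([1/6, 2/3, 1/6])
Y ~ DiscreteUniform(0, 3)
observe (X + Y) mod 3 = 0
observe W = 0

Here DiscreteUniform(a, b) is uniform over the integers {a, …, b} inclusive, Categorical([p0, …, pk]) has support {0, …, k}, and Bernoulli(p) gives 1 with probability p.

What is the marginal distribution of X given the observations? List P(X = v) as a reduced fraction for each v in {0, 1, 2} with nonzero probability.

P(X=0) = 1/2, P(X=1) = 1/4, P(X=2) = 1/4

Enumerate traces; 12 have nonzero weight after conditioning:
  (X=0, W=0, Z=0, Y=0) weight 1/240
  (X=0, W=0, Z=0, Y=3) weight 1/240
  (X=0, W=0, Z=1, Y=0) weight 1/180
  (X=0, W=0, Z=1, Y=3) weight 1/180
  (X=0, W=0, Z=2, Y=0) weight 1/240
  (X=0, W=0, Z=2, Y=3) weight 1/240
  (X=1, W=0, Z=0, Y=2) weight 1/240
  (X=1, W=0, Z=1, Y=2) weight 1/180
  (X=2, W=0, Z=0, Y=1) weight 1/240
  … 3 more
Group by X:
  weight(X=0) = 1/36
  weight(X=1) = 1/72
  weight(X=2) = 1/72
Total weight = 1/36 + 1/72 + 1/72 = 1/18
P(X=0 | obs) = 1/36 / 1/18 = 1/2
P(X=1 | obs) = 1/72 / 1/18 = 1/4
P(X=2 | obs) = 1/72 / 1/18 = 1/4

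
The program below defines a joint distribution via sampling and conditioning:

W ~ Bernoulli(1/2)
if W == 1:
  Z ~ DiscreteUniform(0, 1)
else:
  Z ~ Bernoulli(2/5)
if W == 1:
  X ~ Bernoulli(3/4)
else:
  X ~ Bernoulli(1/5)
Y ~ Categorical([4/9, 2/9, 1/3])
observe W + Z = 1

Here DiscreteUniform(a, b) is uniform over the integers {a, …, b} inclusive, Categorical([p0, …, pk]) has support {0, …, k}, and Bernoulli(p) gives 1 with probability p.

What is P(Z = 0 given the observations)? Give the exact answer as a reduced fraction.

P(Z = 0 | obs) = 5/9

Enumerate traces; 12 have nonzero weight after conditioning:
  (W=0, Z=1, X=0, Y=0) weight 16/225
  (W=0, Z=1, X=0, Y=1) weight 8/225
  (W=0, Z=1, X=0, Y=2) weight 4/75
  (W=0, Z=1, X=1, Y=0) weight 4/225
  (W=0, Z=1, X=1, Y=1) weight 2/225
  (W=0, Z=1, X=1, Y=2) weight 1/75
  (W=1, Z=0, X=0, Y=0) weight 1/36
  (W=1, Z=0, X=0, Y=1) weight 1/72
  … 4 more
Group by Z:
  weight(Z=0) = 1/4
  weight(Z=1) = 1/5
Total weight = 1/4 + 1/5 = 9/20
P(Z=0 | obs) = 1/4 / 9/20 = 5/9
P(Z=1 | obs) = 1/5 / 9/20 = 4/9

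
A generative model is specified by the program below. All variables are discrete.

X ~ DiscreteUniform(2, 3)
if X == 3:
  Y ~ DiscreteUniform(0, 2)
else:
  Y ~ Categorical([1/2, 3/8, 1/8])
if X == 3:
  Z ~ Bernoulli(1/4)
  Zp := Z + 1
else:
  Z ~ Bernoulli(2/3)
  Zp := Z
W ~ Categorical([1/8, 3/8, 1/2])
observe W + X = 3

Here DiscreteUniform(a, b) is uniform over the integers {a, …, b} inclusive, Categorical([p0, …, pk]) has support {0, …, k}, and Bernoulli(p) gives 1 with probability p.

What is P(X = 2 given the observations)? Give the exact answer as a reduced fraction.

P(X = 2 | obs) = 3/4

Enumerate traces; 12 have nonzero weight after conditioning:
  (X=2, Y=0, Z=0, W=1) weight 1/32
  (X=2, Y=0, Z=1, W=1) weight 1/16
  (X=2, Y=1, Z=0, W=1) weight 3/128
  (X=2, Y=1, Z=1, W=1) weight 3/64
  (X=2, Y=2, Z=0, W=1) weight 1/128
  (X=2, Y=2, Z=1, W=1) weight 1/64
  (X=3, Y=0, Z=0, W=0) weight 1/64
  (X=3, Y=0, Z=1, W=0) weight 1/192
  … 4 more
Group by X:
  weight(X=2) = 3/16
  weight(X=3) = 1/16
Total weight = 3/16 + 1/16 = 1/4
P(X=2 | obs) = 3/16 / 1/4 = 3/4
P(X=3 | obs) = 1/16 / 1/4 = 1/4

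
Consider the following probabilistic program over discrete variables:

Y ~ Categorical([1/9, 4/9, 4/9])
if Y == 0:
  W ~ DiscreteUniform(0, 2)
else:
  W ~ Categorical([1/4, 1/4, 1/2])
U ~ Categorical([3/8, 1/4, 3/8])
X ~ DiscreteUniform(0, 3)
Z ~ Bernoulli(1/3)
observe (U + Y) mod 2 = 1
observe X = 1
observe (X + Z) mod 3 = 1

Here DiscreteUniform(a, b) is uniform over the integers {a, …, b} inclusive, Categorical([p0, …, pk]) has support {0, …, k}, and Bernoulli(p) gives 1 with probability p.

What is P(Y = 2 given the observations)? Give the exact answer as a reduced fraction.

P(Y = 2 | obs) = 4/17

Enumerate traces; 12 have nonzero weight after conditioning:
  (Y=0, W=0, U=1, X=1, Z=0) weight 1/648
  (Y=0, W=1, U=1, X=1, Z=0) weight 1/648
  (Y=0, W=2, U=1, X=1, Z=0) weight 1/648
  (Y=1, W=0, U=0, X=1, Z=0) weight 1/144
  (Y=1, W=0, U=2, X=1, Z=0) weight 1/144
  (Y=1, W=1, U=0, X=1, Z=0) weight 1/144
  (Y=1, W=1, U=2, X=1, Z=0) weight 1/144
  (Y=1, W=2, U=0, X=1, Z=0) weight 1/72
  (Y=2, W=0, U=1, X=1, Z=0) weight 1/216
  … 3 more
Group by Y:
  weight(Y=0) = 1/216
  weight(Y=1) = 1/18
  weight(Y=2) = 1/54
Total weight = 1/216 + 1/18 + 1/54 = 17/216
P(Y=0 | obs) = 1/216 / 17/216 = 1/17
P(Y=1 | obs) = 1/18 / 17/216 = 12/17
P(Y=2 | obs) = 1/54 / 17/216 = 4/17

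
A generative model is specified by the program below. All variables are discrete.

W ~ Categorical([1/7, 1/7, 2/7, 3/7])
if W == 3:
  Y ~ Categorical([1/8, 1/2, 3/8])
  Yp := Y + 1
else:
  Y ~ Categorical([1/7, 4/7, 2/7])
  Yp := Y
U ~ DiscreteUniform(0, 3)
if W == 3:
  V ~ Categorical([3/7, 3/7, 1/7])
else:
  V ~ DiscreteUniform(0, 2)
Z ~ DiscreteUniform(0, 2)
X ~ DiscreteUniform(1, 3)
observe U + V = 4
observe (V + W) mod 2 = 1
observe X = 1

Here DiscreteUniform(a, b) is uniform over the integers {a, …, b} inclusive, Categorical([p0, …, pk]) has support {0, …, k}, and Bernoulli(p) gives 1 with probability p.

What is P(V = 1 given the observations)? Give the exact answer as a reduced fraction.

P(V = 1 | obs) = 21/37

Enumerate traces; 36 have nonzero weight after conditioning:
  (W=0, Y=0, U=3, V=1, Z=0, X=1) weight 1/5292
  (W=0, Y=0, U=3, V=1, Z=1, X=1) weight 1/5292
  (W=0, Y=0, U=3, V=1, Z=2, X=1) weight 1/5292
  (W=0, Y=1, U=3, V=1, Z=0, X=1) weight 1/1323
  (W=0, Y=1, U=3, V=1, Z=1, X=1) weight 1/1323
  (W=0, Y=1, U=3, V=1, Z=2, X=1) weight 1/1323
  (W=0, Y=2, U=3, V=1, Z=0, X=1) weight 1/2646
  (W=0, Y=2, U=3, V=1, Z=1, X=1) weight 1/2646
  (W=1, Y=0, U=2, V=2, Z=0, X=1) weight 1/5292
  … 27 more
Group by V:
  weight(V=1) = 1/84
  weight(V=2) = 4/441
Total weight = 1/84 + 4/441 = 37/1764
P(V=1 | obs) = 1/84 / 37/1764 = 21/37
P(V=2 | obs) = 4/441 / 37/1764 = 16/37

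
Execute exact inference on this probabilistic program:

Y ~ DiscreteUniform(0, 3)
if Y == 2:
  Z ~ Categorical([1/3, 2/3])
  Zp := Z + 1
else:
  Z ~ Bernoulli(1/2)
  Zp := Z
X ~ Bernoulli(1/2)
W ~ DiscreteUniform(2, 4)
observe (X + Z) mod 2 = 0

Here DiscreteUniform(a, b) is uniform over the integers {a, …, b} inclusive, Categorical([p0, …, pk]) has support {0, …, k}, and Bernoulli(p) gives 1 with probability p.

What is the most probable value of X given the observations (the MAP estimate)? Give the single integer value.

Enumerate traces; 24 have nonzero weight after conditioning:
  (Y=0, Z=0, X=0, W=2) weight 1/48
  (Y=0, Z=0, X=0, W=3) weight 1/48
  (Y=0, Z=0, X=0, W=4) weight 1/48
  (Y=0, Z=1, X=1, W=2) weight 1/48
  (Y=0, Z=1, X=1, W=3) weight 1/48
  (Y=0, Z=1, X=1, W=4) weight 1/48
  (Y=1, Z=0, X=0, W=2) weight 1/48
  (Y=1, Z=0, X=0, W=3) weight 1/48
  … 16 more
Group by X:
  weight(X=0) = 11/48
  weight(X=1) = 13/48
Total weight = 11/48 + 13/48 = 1/2
P(X=0 | obs) = 11/48 / 1/2 = 11/24
P(X=1 | obs) = 13/48 / 1/2 = 13/24
argmax = 1

argmax_v P(X = v | obs) = 1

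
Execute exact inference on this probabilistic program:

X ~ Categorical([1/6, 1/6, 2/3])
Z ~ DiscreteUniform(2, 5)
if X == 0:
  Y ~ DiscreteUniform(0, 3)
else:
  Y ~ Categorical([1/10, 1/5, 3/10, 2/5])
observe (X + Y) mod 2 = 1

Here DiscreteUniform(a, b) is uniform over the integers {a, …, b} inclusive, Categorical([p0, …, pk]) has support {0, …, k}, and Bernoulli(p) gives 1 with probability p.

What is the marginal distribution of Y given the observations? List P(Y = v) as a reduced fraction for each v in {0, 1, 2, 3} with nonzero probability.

P(Y=0) = 1/33, P(Y=1) = 7/22, P(Y=2) = 1/11, P(Y=3) = 37/66

Enumerate traces; 24 have nonzero weight after conditioning:
  (X=0, Z=2, Y=1) weight 1/96
  (X=0, Z=2, Y=3) weight 1/96
  (X=0, Z=3, Y=1) weight 1/96
  (X=0, Z=3, Y=3) weight 1/96
  (X=0, Z=4, Y=1) weight 1/96
  (X=0, Z=4, Y=3) weight 1/96
  (X=0, Z=5, Y=1) weight 1/96
  (X=0, Z=5, Y=3) weight 1/96
  (X=1, Z=2, Y=0) weight 1/240
  (X=1, Z=2, Y=2) weight 1/80
  … 14 more
Group by Y:
  weight(Y=0) = 1/60
  weight(Y=1) = 7/40
  weight(Y=2) = 1/20
  weight(Y=3) = 37/120
Total weight = 1/60 + 7/40 + 1/20 + 37/120 = 11/20
P(Y=0 | obs) = 1/60 / 11/20 = 1/33
P(Y=1 | obs) = 7/40 / 11/20 = 7/22
P(Y=2 | obs) = 1/20 / 11/20 = 1/11
P(Y=3 | obs) = 37/120 / 11/20 = 37/66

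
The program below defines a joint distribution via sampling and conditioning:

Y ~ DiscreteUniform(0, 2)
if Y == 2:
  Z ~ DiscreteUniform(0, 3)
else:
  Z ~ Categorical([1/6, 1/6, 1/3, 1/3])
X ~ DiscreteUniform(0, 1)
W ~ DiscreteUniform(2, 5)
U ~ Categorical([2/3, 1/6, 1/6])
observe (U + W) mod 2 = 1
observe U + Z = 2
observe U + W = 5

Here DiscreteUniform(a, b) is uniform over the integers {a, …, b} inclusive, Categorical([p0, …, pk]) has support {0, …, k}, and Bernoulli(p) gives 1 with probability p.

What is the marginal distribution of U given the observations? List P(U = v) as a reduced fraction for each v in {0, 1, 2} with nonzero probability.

P(U=0) = 22/29, P(U=1) = 7/58, P(U=2) = 7/58

Enumerate traces; 18 have nonzero weight after conditioning:
  (Y=0, Z=0, X=0, W=3, U=2) weight 1/864
  (Y=0, Z=0, X=1, W=3, U=2) weight 1/864
  (Y=0, Z=1, X=0, W=4, U=1) weight 1/864
  (Y=0, Z=1, X=1, W=4, U=1) weight 1/864
  (Y=0, Z=2, X=0, W=5, U=0) weight 1/108
  (Y=0, Z=2, X=1, W=5, U=0) weight 1/108
  (Y=1, Z=0, X=0, W=3, U=2) weight 1/864
  (Y=1, Z=0, X=1, W=3, U=2) weight 1/864
  … 10 more
Group by U:
  weight(U=0) = 11/216
  weight(U=1) = 7/864
  weight(U=2) = 7/864
Total weight = 11/216 + 7/864 + 7/864 = 29/432
P(U=0 | obs) = 11/216 / 29/432 = 22/29
P(U=1 | obs) = 7/864 / 29/432 = 7/58
P(U=2 | obs) = 7/864 / 29/432 = 7/58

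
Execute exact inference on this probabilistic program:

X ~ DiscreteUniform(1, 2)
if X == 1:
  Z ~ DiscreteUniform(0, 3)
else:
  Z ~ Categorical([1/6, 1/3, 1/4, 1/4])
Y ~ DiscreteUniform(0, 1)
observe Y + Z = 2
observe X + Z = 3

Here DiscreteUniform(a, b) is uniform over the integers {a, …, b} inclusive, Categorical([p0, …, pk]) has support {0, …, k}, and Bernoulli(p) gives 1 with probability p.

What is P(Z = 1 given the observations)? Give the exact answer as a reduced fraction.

P(Z = 1 | obs) = 4/7

Enumerate traces; 2 have nonzero weight after conditioning:
  (X=1, Z=2, Y=0) weight 1/16
  (X=2, Z=1, Y=1) weight 1/12
Group by Z:
  weight(Z=1) = 1/12
  weight(Z=2) = 1/16
Total weight = 1/12 + 1/16 = 7/48
P(Z=1 | obs) = 1/12 / 7/48 = 4/7
P(Z=2 | obs) = 1/16 / 7/48 = 3/7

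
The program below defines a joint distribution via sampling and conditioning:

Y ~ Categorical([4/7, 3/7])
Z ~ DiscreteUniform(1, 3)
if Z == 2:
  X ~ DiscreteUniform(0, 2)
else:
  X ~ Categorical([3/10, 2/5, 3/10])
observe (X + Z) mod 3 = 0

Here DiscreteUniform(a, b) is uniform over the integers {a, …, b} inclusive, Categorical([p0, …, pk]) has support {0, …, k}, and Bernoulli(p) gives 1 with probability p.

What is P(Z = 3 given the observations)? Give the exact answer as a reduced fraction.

Enumerate traces; 6 have nonzero weight after conditioning:
  (Y=0, Z=1, X=2) weight 2/35
  (Y=0, Z=2, X=1) weight 4/63
  (Y=0, Z=3, X=0) weight 2/35
  (Y=1, Z=1, X=2) weight 3/70
  (Y=1, Z=2, X=1) weight 1/21
  (Y=1, Z=3, X=0) weight 3/70
Group by Z:
  weight(Z=1) = 1/10
  weight(Z=2) = 1/9
  weight(Z=3) = 1/10
Total weight = 1/10 + 1/9 + 1/10 = 14/45
P(Z=1 | obs) = 1/10 / 14/45 = 9/28
P(Z=2 | obs) = 1/9 / 14/45 = 5/14
P(Z=3 | obs) = 1/10 / 14/45 = 9/28

P(Z = 3 | obs) = 9/28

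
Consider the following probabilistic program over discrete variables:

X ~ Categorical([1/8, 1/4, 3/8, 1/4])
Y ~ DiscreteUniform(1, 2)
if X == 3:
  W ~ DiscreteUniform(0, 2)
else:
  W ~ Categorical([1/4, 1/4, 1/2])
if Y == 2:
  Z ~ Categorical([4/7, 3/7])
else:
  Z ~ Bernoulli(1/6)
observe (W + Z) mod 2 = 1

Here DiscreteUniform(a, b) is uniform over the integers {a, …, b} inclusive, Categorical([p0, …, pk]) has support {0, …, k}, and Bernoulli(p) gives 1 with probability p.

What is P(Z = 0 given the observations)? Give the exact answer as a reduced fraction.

P(Z = 0 | obs) = 767/1642

Enumerate traces; 24 have nonzero weight after conditioning:
  (X=0, Y=1, W=0, Z=1) weight 1/384
  (X=0, Y=1, W=1, Z=0) weight 5/384
  (X=0, Y=1, W=2, Z=1) weight 1/192
  (X=0, Y=2, W=0, Z=1) weight 3/448
  (X=0, Y=2, W=1, Z=0) weight 1/112
  (X=0, Y=2, W=2, Z=1) weight 3/224
  (X=1, Y=1, W=0, Z=1) weight 1/192
  (X=1, Y=1, W=1, Z=0) weight 5/192
  … 16 more
Group by Z:
  weight(Z=0) = 767/4032
  weight(Z=1) = 125/576
Total weight = 767/4032 + 125/576 = 821/2016
P(Z=0 | obs) = 767/4032 / 821/2016 = 767/1642
P(Z=1 | obs) = 125/576 / 821/2016 = 875/1642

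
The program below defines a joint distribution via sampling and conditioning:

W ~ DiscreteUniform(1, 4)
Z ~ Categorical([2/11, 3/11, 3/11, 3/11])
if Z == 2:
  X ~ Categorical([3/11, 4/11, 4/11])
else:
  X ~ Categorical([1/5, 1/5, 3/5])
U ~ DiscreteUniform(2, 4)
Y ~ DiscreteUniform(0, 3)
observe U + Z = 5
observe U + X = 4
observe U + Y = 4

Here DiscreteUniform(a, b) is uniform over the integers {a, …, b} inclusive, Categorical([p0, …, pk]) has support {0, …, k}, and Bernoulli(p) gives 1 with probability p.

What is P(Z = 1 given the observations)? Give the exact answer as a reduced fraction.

Enumerate traces; 12 have nonzero weight after conditioning:
  (W=1, Z=1, X=0, U=4, Y=0) weight 1/880
  (W=1, Z=2, X=1, U=3, Y=1) weight 1/484
  (W=1, Z=3, X=2, U=2, Y=2) weight 3/880
  (W=2, Z=1, X=0, U=4, Y=0) weight 1/880
  (W=2, Z=2, X=1, U=3, Y=1) weight 1/484
  (W=2, Z=3, X=2, U=2, Y=2) weight 3/880
  (W=3, Z=1, X=0, U=4, Y=0) weight 1/880
  (W=3, Z=2, X=1, U=3, Y=1) weight 1/484
  … 4 more
Group by Z:
  weight(Z=1) = 1/220
  weight(Z=2) = 1/121
  weight(Z=3) = 3/220
Total weight = 1/220 + 1/121 + 3/220 = 16/605
P(Z=1 | obs) = 1/220 / 16/605 = 11/64
P(Z=2 | obs) = 1/121 / 16/605 = 5/16
P(Z=3 | obs) = 3/220 / 16/605 = 33/64

P(Z = 1 | obs) = 11/64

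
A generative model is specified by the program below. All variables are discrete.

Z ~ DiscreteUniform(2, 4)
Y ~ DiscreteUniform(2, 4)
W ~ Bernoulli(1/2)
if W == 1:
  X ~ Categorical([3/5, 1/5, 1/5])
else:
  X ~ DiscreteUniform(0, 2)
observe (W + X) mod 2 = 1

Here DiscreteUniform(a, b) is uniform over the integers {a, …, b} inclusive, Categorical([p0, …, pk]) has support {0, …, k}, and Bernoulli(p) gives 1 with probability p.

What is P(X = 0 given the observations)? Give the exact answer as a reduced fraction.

Enumerate traces; 27 have nonzero weight after conditioning:
  (Z=2, Y=2, W=0, X=1) weight 1/54
  (Z=2, Y=2, W=1, X=0) weight 1/30
  (Z=2, Y=2, W=1, X=2) weight 1/90
  (Z=2, Y=3, W=0, X=1) weight 1/54
  (Z=2, Y=3, W=1, X=0) weight 1/30
  (Z=2, Y=3, W=1, X=2) weight 1/90
  (Z=2, Y=4, W=0, X=1) weight 1/54
  (Z=2, Y=4, W=1, X=0) weight 1/30
  … 19 more
Group by X:
  weight(X=0) = 3/10
  weight(X=1) = 1/6
  weight(X=2) = 1/10
Total weight = 3/10 + 1/6 + 1/10 = 17/30
P(X=0 | obs) = 3/10 / 17/30 = 9/17
P(X=1 | obs) = 1/6 / 17/30 = 5/17
P(X=2 | obs) = 1/10 / 17/30 = 3/17

P(X = 0 | obs) = 9/17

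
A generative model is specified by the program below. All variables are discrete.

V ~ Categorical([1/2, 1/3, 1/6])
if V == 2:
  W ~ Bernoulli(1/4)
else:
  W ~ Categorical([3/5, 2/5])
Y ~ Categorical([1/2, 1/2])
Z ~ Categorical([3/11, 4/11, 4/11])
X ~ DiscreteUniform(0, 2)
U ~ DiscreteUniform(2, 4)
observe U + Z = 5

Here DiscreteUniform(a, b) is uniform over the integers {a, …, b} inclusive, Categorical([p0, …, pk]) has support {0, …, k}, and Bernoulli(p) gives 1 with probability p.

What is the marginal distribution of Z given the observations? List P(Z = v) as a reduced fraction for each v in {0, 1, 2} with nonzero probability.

Enumerate traces; 72 have nonzero weight after conditioning:
  (V=0, W=0, Y=0, Z=1, X=0, U=4) weight 1/165
  (V=0, W=0, Y=0, Z=1, X=1, U=4) weight 1/165
  (V=0, W=0, Y=0, Z=1, X=2, U=4) weight 1/165
  (V=0, W=0, Y=0, Z=2, X=0, U=3) weight 1/165
  (V=0, W=0, Y=0, Z=2, X=1, U=3) weight 1/165
  (V=0, W=0, Y=0, Z=2, X=2, U=3) weight 1/165
  (V=0, W=0, Y=1, Z=1, X=0, U=4) weight 1/165
  (V=0, W=0, Y=1, Z=1, X=1, U=4) weight 1/165
  … 64 more
Group by Z:
  weight(Z=1) = 4/33
  weight(Z=2) = 4/33
Total weight = 4/33 + 4/33 = 8/33
P(Z=1 | obs) = 4/33 / 8/33 = 1/2
P(Z=2 | obs) = 4/33 / 8/33 = 1/2

P(Z=1) = 1/2, P(Z=2) = 1/2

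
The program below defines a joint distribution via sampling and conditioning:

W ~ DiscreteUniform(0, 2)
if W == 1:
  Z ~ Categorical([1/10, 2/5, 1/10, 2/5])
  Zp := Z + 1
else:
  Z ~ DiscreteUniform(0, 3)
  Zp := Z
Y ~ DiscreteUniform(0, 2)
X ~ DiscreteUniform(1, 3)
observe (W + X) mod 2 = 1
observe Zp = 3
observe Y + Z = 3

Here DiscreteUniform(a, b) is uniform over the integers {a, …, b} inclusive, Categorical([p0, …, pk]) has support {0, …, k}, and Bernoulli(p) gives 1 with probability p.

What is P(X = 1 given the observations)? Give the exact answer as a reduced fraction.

P(X = 1 | obs) = 5/11

Enumerate traces; 5 have nonzero weight after conditioning:
  (W=0, Z=3, Y=0, X=1) weight 1/108
  (W=0, Z=3, Y=0, X=3) weight 1/108
  (W=1, Z=2, Y=1, X=2) weight 1/270
  (W=2, Z=3, Y=0, X=1) weight 1/108
  (W=2, Z=3, Y=0, X=3) weight 1/108
Group by X:
  weight(X=1) = 1/54
  weight(X=2) = 1/270
  weight(X=3) = 1/54
Total weight = 1/54 + 1/270 + 1/54 = 11/270
P(X=1 | obs) = 1/54 / 11/270 = 5/11
P(X=2 | obs) = 1/270 / 11/270 = 1/11
P(X=3 | obs) = 1/54 / 11/270 = 5/11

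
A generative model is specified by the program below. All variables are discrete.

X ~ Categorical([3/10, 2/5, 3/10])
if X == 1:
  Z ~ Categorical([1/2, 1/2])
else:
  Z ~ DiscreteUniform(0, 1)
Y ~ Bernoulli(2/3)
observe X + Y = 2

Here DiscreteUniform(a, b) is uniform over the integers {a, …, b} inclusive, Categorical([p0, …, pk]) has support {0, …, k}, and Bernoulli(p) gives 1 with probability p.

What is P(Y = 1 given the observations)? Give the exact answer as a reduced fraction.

P(Y = 1 | obs) = 8/11

Enumerate traces; 4 have nonzero weight after conditioning:
  (X=1, Z=0, Y=1) weight 2/15
  (X=1, Z=1, Y=1) weight 2/15
  (X=2, Z=0, Y=0) weight 1/20
  (X=2, Z=1, Y=0) weight 1/20
Group by Y:
  weight(Y=0) = 1/10
  weight(Y=1) = 4/15
Total weight = 1/10 + 4/15 = 11/30
P(Y=0 | obs) = 1/10 / 11/30 = 3/11
P(Y=1 | obs) = 4/15 / 11/30 = 8/11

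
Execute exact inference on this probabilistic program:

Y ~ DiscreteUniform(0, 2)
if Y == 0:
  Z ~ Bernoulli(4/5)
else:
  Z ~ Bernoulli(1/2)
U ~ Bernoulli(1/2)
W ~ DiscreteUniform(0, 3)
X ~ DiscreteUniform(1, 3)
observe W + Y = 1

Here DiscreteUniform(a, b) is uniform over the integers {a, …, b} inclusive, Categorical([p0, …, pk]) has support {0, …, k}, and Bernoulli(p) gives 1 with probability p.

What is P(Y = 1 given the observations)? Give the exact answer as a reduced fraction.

P(Y = 1 | obs) = 1/2

Enumerate traces; 24 have nonzero weight after conditioning:
  (Y=0, Z=0, U=0, W=1, X=1) weight 1/360
  (Y=0, Z=0, U=0, W=1, X=2) weight 1/360
  (Y=0, Z=0, U=0, W=1, X=3) weight 1/360
  (Y=0, Z=0, U=1, W=1, X=1) weight 1/360
  (Y=0, Z=0, U=1, W=1, X=2) weight 1/360
  (Y=0, Z=0, U=1, W=1, X=3) weight 1/360
  (Y=0, Z=1, U=0, W=1, X=1) weight 1/90
  (Y=0, Z=1, U=0, W=1, X=2) weight 1/90
  (Y=1, Z=0, U=0, W=0, X=1) weight 1/144
  … 15 more
Group by Y:
  weight(Y=0) = 1/12
  weight(Y=1) = 1/12
Total weight = 1/12 + 1/12 = 1/6
P(Y=0 | obs) = 1/12 / 1/6 = 1/2
P(Y=1 | obs) = 1/12 / 1/6 = 1/2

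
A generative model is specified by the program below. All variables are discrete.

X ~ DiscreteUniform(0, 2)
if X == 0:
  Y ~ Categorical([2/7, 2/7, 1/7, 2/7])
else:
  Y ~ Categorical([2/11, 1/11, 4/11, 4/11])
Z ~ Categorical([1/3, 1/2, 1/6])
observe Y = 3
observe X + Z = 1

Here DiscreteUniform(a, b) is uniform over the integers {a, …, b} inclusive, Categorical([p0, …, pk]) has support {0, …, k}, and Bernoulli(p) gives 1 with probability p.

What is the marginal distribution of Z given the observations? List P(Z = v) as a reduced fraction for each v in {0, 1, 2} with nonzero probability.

P(Z=0) = 28/61, P(Z=1) = 33/61

Enumerate traces; 2 have nonzero weight after conditioning:
  (X=0, Y=3, Z=1) weight 1/21
  (X=1, Y=3, Z=0) weight 4/99
Group by Z:
  weight(Z=0) = 4/99
  weight(Z=1) = 1/21
Total weight = 4/99 + 1/21 = 61/693
P(Z=0 | obs) = 4/99 / 61/693 = 28/61
P(Z=1 | obs) = 1/21 / 61/693 = 33/61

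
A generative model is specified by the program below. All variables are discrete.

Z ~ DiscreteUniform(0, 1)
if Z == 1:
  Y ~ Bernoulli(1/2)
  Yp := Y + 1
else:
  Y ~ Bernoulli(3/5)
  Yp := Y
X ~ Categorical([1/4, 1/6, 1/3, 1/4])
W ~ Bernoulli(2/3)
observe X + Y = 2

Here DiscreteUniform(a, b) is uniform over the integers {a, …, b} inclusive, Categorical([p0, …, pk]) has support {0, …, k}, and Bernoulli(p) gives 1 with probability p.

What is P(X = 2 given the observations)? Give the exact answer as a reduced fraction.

Enumerate traces; 8 have nonzero weight after conditioning:
  (Z=0, Y=0, X=2, W=0) weight 1/45
  (Z=0, Y=0, X=2, W=1) weight 2/45
  (Z=0, Y=1, X=1, W=0) weight 1/60
  (Z=0, Y=1, X=1, W=1) weight 1/30
  (Z=1, Y=0, X=2, W=0) weight 1/36
  (Z=1, Y=0, X=2, W=1) weight 1/18
  (Z=1, Y=1, X=1, W=0) weight 1/72
  (Z=1, Y=1, X=1, W=1) weight 1/36
Group by X:
  weight(X=1) = 11/120
  weight(X=2) = 3/20
Total weight = 11/120 + 3/20 = 29/120
P(X=1 | obs) = 11/120 / 29/120 = 11/29
P(X=2 | obs) = 3/20 / 29/120 = 18/29

P(X = 2 | obs) = 18/29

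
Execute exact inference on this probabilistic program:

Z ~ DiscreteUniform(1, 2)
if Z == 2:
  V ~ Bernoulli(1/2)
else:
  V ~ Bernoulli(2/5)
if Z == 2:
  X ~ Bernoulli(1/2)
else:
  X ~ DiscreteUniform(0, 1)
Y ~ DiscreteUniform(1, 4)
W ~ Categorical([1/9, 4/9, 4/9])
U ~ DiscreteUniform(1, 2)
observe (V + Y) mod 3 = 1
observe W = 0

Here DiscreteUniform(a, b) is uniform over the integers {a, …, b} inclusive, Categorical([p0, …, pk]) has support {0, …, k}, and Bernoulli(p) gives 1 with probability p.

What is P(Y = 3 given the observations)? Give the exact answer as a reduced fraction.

P(Y = 3 | obs) = 9/31

Enumerate traces; 24 have nonzero weight after conditioning:
  (Z=1, V=0, X=0, Y=1, W=0, U=1) weight 1/480
  (Z=1, V=0, X=0, Y=1, W=0, U=2) weight 1/480
  (Z=1, V=0, X=0, Y=4, W=0, U=1) weight 1/480
  (Z=1, V=0, X=0, Y=4, W=0, U=2) weight 1/480
  (Z=1, V=0, X=1, Y=1, W=0, U=1) weight 1/480
  (Z=1, V=0, X=1, Y=1, W=0, U=2) weight 1/480
  (Z=1, V=0, X=1, Y=4, W=0, U=1) weight 1/480
  (Z=1, V=0, X=1, Y=4, W=0, U=2) weight 1/480
  (Z=1, V=1, X=0, Y=3, W=0, U=1) weight 1/720
  … 15 more
Group by Y:
  weight(Y=1) = 11/720
  weight(Y=3) = 1/80
  weight(Y=4) = 11/720
Total weight = 11/720 + 1/80 + 11/720 = 31/720
P(Y=1 | obs) = 11/720 / 31/720 = 11/31
P(Y=3 | obs) = 1/80 / 31/720 = 9/31
P(Y=4 | obs) = 11/720 / 31/720 = 11/31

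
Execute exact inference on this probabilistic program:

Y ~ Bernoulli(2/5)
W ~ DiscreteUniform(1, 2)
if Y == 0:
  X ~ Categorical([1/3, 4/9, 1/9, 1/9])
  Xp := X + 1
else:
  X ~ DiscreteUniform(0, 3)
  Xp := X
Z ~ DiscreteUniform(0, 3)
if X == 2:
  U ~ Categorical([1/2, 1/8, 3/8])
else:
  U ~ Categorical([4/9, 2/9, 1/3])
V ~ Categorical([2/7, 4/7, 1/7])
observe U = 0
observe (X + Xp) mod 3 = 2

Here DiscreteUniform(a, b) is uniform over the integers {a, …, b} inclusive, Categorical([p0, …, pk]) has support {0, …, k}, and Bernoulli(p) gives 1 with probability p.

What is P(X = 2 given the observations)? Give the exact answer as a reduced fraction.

P(X = 2 | obs) = 3/7

Enumerate traces; 48 have nonzero weight after conditioning:
  (Y=0, W=1, X=2, Z=0, U=0, V=0) weight 1/840
  (Y=0, W=1, X=2, Z=0, U=0, V=1) weight 1/420
  (Y=0, W=1, X=2, Z=0, U=0, V=2) weight 1/1680
  (Y=0, W=1, X=2, Z=1, U=0, V=0) weight 1/840
  (Y=0, W=1, X=2, Z=1, U=0, V=1) weight 1/420
  (Y=0, W=1, X=2, Z=1, U=0, V=2) weight 1/1680
  (Y=0, W=1, X=2, Z=2, U=0, V=0) weight 1/840
  (Y=0, W=1, X=2, Z=2, U=0, V=1) weight 1/420
  (Y=1, W=1, X=1, Z=0, U=0, V=0) weight 1/630
  … 39 more
Group by X:
  weight(X=1) = 2/45
  weight(X=2) = 1/30
Total weight = 2/45 + 1/30 = 7/90
P(X=1 | obs) = 2/45 / 7/90 = 4/7
P(X=2 | obs) = 1/30 / 7/90 = 3/7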